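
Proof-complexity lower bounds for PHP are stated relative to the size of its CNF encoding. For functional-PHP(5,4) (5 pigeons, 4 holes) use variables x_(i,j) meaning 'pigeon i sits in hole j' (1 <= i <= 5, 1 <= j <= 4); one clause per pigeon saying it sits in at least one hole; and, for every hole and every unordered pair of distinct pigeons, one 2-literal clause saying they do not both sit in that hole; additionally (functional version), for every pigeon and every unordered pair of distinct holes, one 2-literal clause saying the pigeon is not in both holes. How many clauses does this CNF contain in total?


functional-PHP(5,4): 5 pigeons, 4 holes, 5*4 = 20 variables.
- pigeon clauses: one per pigeon -> 5 clauses
- hole clauses: 4 holes * C(5,2) = 4 * 10 -> 40 clauses
- functional clauses: 5 pigeons * C(4,2) = 5 * 6 -> 30 clauses
Total clauses = 5 + 40 + 30 = 75

75


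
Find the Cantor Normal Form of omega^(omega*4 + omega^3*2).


omega^(omega*4 + omega^3*2):
In ordinal addition a term is absorbed by a following term of strictly larger exponent: 1 < 3, so omega*4 + omega^3*2 = omega^3*2.
omega raised to a CNF ordinal is a single CNF term: Result = omega^(omega^3*2)

omega^(omega^3*2)


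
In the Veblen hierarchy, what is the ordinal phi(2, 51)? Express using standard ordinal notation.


phi(2, 51):
phi(2, beta) = zeta_beta (the beta-th zeta number, fixed point of epsilon).
phi(2, 51) = zeta_51

zeta_51


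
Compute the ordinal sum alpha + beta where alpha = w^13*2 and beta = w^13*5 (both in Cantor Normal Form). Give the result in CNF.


Ordinal addition w^13*2 + w^13*5:
Both terms have the same exponent 13.
w^e*c + w^e*d = w^e*(c+d).
Result = w^13*(2+5) = w^13*7

w^13*7


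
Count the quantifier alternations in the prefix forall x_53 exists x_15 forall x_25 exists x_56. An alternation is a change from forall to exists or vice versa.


Walk the prefix and count type changes:
  position 1: forall -> exists <-- alternation
  position 2: exists -> forall <-- alternation
  position 3: forall -> exists <-- alternation
Total alternations = 3

3


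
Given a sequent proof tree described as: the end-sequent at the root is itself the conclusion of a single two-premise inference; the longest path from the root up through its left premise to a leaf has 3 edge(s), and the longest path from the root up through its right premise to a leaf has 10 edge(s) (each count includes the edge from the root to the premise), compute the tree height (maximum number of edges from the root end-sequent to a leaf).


Longest path through the left premise: 3 edges (measured from the branching sequent)
Longest path through the right premise: 10 edges
Height of the subtree rooted at the branching sequent: max(3, 10) = 10
The branching sequent is the root itself.
Total height = 10

10


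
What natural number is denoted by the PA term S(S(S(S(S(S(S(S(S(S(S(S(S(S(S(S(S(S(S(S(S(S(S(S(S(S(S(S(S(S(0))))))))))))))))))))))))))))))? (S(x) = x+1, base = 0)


Counting successors applied to 0:
30 applications of S to 0 = 30

30


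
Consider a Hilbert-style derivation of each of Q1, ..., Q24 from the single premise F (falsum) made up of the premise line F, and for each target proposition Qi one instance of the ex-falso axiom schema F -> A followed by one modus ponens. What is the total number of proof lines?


Ex falso, line by line:
- 1 premise line (F)
- 24 targets, each needing 1 axiom instance (F -> Qi) + 1 MP = 2 lines: 2 * 24 = 48
Total = 1 + 48 = 49 lines.

49


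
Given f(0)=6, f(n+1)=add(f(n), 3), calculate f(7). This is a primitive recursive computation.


f(0) = 6
f(1) = add(f(0), 3) = add(6, 3) = 9
f(2) = add(f(1), 3) = add(9, 3) = 12
f(3) = add(f(2), 3) = add(12, 3) = 15
f(4) = add(f(3), 3) = add(15, 3) = 18
f(5) = add(f(4), 3) = add(18, 3) = 21
f(6) = add(f(5), 3) = add(21, 3) = 24
f(7) = add(f(6), 3) = add(24, 3) = 27


27


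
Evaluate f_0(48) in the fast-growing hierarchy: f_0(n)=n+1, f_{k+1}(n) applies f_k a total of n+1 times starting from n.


f_0(48) = 48 + 1 = 49

49


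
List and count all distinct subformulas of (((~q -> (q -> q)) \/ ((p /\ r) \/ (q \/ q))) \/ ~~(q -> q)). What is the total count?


Formula: (((~q -> (q -> q)) \/ ((p /\ r) \/ (q \/ q))) \/ ~~(q -> q))
Subformulas found:
  1. q
  2. r
  3. p
  4. ~q
  5. (p /\ r)
  6. (q -> q)
  7. (q \/ q)
  8. ~(q -> q)
  9. ~~(q -> q)
  10. (~q -> (q -> q))
  11. ((p /\ r) \/ (q \/ q))
  12. ((~q -> (q -> q)) \/ ((p /\ r) \/ (q \/ q)))
  13. (((~q -> (q -> q)) \/ ((p /\ r) \/ (q \/ q))) \/ ~~(q -> q))
Total distinct subformulas = 13

13


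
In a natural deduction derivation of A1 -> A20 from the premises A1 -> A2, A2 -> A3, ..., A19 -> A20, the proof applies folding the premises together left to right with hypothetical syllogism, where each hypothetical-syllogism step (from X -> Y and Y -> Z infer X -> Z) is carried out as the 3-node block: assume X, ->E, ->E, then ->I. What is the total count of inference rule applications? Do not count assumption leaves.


There are 19 premises in the chain. The first HS step combines premises 1 and 2; each further premise needs one more HS step.
So 19 premises require 19 - 1 = 18 hypothetical-syllogism steps.
Each HS step uses 3 inference nodes (->E, ->E, ->I).
18 * 3 = 54 total inference nodes.

54


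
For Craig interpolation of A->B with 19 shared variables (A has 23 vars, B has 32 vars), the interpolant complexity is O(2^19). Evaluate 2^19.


Shared atoms = 19
Craig interpolant size bound = 2^19
= 524288

524288


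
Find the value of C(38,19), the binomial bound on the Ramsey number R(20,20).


R(20,20) <= C(20+20-2, 20-1) = C(38, 19)
C(38, 19) = 38! / (19! * 19!)
= 35345263800

35345263800


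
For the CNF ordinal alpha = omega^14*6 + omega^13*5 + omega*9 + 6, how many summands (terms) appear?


CNF: omega^14*6 + omega^13*5 + omega*9 + 6
Count the summands separated by '+':
  term 1: omega^14*6
  term 2: omega^13*5
  term 3: omega*9
  term 4: 6
Total terms = 4

4


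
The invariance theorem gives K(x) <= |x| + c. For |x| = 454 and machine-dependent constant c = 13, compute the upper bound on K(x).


K(x) <= |x| + c = 454 + 13 = 467

467


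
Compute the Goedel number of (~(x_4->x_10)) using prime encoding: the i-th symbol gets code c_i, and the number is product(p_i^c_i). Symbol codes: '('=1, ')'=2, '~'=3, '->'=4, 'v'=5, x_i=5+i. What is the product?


Formula: (~(x_4->x_10))
Symbol codes: [1, 3, 1, 9, 4, 15, 2, 2]
Primes: [2, 3, 5, 7, 11, 13, 17, 19]
p_1^1 = 2^1 = 2
p_2^3 = 3^3 = 27
p_3^1 = 5^1 = 5
p_4^9 = 7^9 = 40353607
p_5^4 = 11^4 = 14641
p_6^15 = 13^15 = 51185893014090757
p_7^2 = 17^2 = 289
p_8^2 = 19^2 = 361
Product = 851867783630248434166276664009474970

851867783630248434166276664009474970


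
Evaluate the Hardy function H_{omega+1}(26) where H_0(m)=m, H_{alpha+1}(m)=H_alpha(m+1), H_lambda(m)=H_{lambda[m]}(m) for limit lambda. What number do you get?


H_{omega+1}(26):
Unwind the 1 successor steps: H_{omega+1}(26) = H_omega(26+1) = H_omega(27).
H_omega(m) = H_m(m) = m + m = 2m.
Result = 2 * 27 = 54

54


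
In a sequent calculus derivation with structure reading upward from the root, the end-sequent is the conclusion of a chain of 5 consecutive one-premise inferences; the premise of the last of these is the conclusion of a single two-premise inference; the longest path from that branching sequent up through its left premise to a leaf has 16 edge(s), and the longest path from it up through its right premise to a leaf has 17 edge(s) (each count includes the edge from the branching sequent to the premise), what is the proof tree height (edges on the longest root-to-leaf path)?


Longest path through the left premise: 16 edges (measured from the branching sequent)
Longest path through the right premise: 17 edges
Height of the subtree rooted at the branching sequent: max(16, 17) = 17
The branching sequent sits 5 edges above the root (the chain of one-premise inferences), so height = 17 + 5 = 22

22


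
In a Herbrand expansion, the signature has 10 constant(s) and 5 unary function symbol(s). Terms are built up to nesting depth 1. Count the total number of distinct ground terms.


Herbrand terms by depth:
Depth 0: 10 constants
Depth 1: 50 new terms (running total: 60)
Total distinct ground terms = 60

60


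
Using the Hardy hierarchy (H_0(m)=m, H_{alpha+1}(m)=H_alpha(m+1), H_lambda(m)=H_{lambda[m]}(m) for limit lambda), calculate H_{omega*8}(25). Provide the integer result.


H_{omega*8}(25):
For the Hardy hierarchy, H_{omega*k}(n) = 2^k * n.
2^8 = 256.
256 * 25 = 6400

6400


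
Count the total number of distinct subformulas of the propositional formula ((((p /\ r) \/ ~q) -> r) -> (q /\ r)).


Formula: ((((p /\ r) \/ ~q) -> r) -> (q /\ r))
Subformulas found:
  1. q
  2. r
  3. p
  4. ~q
  5. (p /\ r)
  6. (q /\ r)
  7. ((p /\ r) \/ ~q)
  8. (((p /\ r) \/ ~q) -> r)
  9. ((((p /\ r) \/ ~q) -> r) -> (q /\ r))
Total distinct subformulas = 9

9


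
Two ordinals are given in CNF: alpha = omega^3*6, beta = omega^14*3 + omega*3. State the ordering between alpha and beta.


Compare term by term from highest exponent:
alpha = omega^3*6
beta = omega^14*3 + omega*3
Term 1: alpha has omega^3*6, beta has omega^14*3
Term 2: alpha has omega^0*0, beta has omega^1*3
Result: alpha < beta

alpha < beta


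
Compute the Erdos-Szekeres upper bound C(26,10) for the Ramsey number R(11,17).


R(11,17) <= C(11+17-2, 11-1) = C(26, 10)
C(26, 10) = 26! / (10! * 16!)
= 5311735

5311735


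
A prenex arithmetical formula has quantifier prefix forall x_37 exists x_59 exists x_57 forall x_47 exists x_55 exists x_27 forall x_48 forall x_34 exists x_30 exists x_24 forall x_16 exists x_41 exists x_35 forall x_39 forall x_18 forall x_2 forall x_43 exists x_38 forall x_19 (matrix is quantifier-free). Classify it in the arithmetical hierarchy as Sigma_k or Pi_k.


Leading quantifier is forall, so the class is Pi.
Number of quantifier blocks = alternations + 1 = 10 + 1 = 11.
Classification: Pi_11

Pi_11


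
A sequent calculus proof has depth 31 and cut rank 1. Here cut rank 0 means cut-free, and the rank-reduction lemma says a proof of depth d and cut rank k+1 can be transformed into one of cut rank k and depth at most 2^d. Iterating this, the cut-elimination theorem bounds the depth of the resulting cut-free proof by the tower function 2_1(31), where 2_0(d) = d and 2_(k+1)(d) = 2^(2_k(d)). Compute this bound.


Each rank reduction sends depth d to at most 2^d; cut rank r needs r reductions.
2_0(31) = 31
2_1(31) = 2^31 = 2147483648
Cut-free depth bound = 2147483648

2147483648


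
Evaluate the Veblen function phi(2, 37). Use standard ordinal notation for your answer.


phi(2, 37):
phi(2, beta) = zeta_beta (the beta-th zeta number, fixed point of epsilon).
phi(2, 37) = zeta_37

zeta_37


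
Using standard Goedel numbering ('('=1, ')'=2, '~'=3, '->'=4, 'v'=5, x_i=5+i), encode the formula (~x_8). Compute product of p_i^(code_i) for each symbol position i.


Formula: (~x_8)
Symbol codes: [1, 3, 13, 2]
Primes: [2, 3, 5, 7]
p_1^1 = 2^1 = 2
p_2^3 = 3^3 = 27
p_3^13 = 5^13 = 1220703125
p_4^2 = 7^2 = 49
Product = 3229980468750

3229980468750


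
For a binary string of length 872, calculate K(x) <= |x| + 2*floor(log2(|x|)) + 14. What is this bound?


floor(log2(872)) = 9
2 * 9 = 18
K(x) <= 872 + 18 + 14 = 904

904


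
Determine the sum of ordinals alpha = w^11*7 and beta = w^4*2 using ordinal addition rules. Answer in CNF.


Ordinal addition w^11*7 + w^4*2:
Leading exponent of alpha (11) > leading exponent of beta (4).
Since alpha's term has higher exponent than beta's leading term,
the sum is simply alpha followed by beta.
Result = w^11*7 + w^4*2

w^11*7 + w^4*2


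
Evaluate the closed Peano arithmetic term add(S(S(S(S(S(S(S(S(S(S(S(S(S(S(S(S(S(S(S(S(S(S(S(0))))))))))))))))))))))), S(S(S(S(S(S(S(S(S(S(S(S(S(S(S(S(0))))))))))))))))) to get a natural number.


add(S^23(0), S^16(0)):
S^23(0) = 23
S^16(0) = 16
23 + 16 = 39

39


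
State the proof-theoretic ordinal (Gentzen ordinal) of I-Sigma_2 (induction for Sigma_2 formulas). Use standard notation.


The proof-theoretic ordinal of I-Sigma_2 (induction for Sigma_2 formulas) is a standard result in ordinal analysis.
This ordinal is the supremum of order types of primitive recursive well-orderings
that the theory can prove to be well-ordered.
For I-Sigma_2 (induction for Sigma_2 formulas), the proof-theoretic ordinal is omega^(omega^omega).

omega^(omega^omega)


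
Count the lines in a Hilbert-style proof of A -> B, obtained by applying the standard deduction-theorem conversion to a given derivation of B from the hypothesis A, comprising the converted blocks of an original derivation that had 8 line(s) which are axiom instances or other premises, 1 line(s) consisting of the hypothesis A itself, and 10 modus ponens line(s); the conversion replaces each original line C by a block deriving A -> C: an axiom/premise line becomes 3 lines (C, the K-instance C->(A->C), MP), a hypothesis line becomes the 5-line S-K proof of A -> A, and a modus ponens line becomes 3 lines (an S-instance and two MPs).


Deduction-theorem conversion, block by block:
- 8 axiom/premise lines -> 3 lines each = 24
- 1 hypothesis lines -> 5 lines each (identity proof A->A) = 5
- 10 MP lines -> 3 lines each (S-instance, MP, MP) = 30
Total = 24 + 5 + 30 = 59 lines.

59


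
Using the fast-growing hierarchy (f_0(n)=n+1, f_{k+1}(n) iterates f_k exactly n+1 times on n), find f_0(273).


f_0(273) = 273 + 1 = 274

274


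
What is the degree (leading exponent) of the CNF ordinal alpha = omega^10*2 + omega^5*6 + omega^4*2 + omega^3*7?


CNF: omega^10*2 + omega^5*6 + omega^4*2 + omega^3*7
The leading term is omega^10*2, which has exponent 10.

10


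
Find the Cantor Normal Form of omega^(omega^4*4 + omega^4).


omega^(omega^4*4 + omega^4):
Both terms of the exponent have the same exponent 4, so they merge: omega^4*4 + omega^4 = omega^4*(4+1) = omega^4*5.
omega raised to a CNF ordinal is a single CNF term: Result = omega^(omega^4*5)

omega^(omega^4*5)


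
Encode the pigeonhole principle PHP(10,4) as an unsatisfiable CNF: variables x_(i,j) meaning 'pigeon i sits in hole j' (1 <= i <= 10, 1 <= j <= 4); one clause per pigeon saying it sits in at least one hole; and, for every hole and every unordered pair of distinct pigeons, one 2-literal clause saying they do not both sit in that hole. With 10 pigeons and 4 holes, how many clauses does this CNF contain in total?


PHP(10,4): 10 pigeons, 4 holes, 10*4 = 40 variables.
- pigeon clauses: one per pigeon -> 10 clauses
- hole clauses: 4 holes * C(10,2) = 4 * 45 -> 180 clauses
Total clauses = 10 + 180 = 190

190


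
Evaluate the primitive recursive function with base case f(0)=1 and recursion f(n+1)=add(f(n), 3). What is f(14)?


f(0) = 1
f(1) = add(f(0), 3) = add(1, 3) = 4
f(2) = add(f(1), 3) = add(4, 3) = 7
f(3) = add(f(2), 3) = add(7, 3) = 10
f(4) = add(f(3), 3) = add(10, 3) = 13
f(5) = add(f(4), 3) = add(13, 3) = 16
f(6) = add(f(5), 3) = add(16, 3) = 19
f(7) = add(f(6), 3) = add(19, 3) = 22
f(8) = add(f(7), 3) = add(22, 3) = 25
f(9) = add(f(8), 3) = add(25, 3) = 28
f(10) = add(f(9), 3) = add(28, 3) = 31
f(11) = add(f(10), 3) = add(31, 3) = 34
f(12) = add(f(11), 3) = add(34, 3) = 37
f(13) = add(f(12), 3) = add(37, 3) = 40
f(14) = add(f(13), 3) = add(40, 3) = 43


43


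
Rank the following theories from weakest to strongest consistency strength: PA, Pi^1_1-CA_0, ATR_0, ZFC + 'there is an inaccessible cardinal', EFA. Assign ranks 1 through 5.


Ordering by consistency strength:
1. EFA
2. PA
3. ATR_0
4. Pi^1_1-CA_0
5. ZFC + 'there is an inaccessible cardinal'


PA=2, Pi^1_1-CA_0=4, ATR_0=3, ZFC + 'there is an inaccessible cardinal'=5, EFA=1


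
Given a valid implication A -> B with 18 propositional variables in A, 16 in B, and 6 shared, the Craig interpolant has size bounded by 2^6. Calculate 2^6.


Shared atoms = 6
Craig interpolant size bound = 2^6
= 64

64


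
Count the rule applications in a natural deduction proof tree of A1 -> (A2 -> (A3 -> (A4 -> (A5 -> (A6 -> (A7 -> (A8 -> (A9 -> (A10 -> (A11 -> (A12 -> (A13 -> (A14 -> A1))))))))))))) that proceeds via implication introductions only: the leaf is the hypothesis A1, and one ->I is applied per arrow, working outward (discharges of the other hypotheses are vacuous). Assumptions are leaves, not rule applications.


The formula has 14 arrows (->); its innermost consequent A1 is one of the antecedents,
so the proof starts from the hypothesis leaf A1 (not a rule application) and closes one arrow per ->I.
Building A1 -> (A2 -> (A3 -> (A4 -> (A5 -> (A6 -> (A7 -> (A8 -> (A9 -> (A10 -> (A11 -> (A12 -> (A13 -> (A14 -> A1))))))))))))) therefore takes 14 nested implication introductions.
Total inference nodes = 14

14


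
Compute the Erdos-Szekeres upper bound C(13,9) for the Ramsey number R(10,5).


R(10,5) <= C(10+5-2, 10-1) = C(13, 9)
C(13, 9) = 13! / (9! * 4!)
= 715

715


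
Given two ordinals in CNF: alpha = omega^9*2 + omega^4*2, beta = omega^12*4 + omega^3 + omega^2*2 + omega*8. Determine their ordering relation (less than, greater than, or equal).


Compare term by term from highest exponent:
alpha = omega^9*2 + omega^4*2
beta = omega^12*4 + omega^3 + omega^2*2 + omega*8
Term 1: alpha has omega^9*2, beta has omega^12*4
Term 2: alpha has omega^4*2, beta has omega^3*1
Term 3: alpha has omega^0*0, beta has omega^2*2
Term 4: alpha has omega^0*0, beta has omega^1*8
Result: alpha < beta

alpha < beta


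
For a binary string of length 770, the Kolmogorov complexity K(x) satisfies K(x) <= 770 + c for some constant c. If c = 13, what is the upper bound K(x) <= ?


K(x) <= |x| + c = 770 + 13 = 783

783


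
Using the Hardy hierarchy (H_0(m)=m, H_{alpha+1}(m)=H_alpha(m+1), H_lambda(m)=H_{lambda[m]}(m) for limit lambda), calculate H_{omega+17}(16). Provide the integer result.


H_{omega+17}(16):
Unwind the 17 successor steps: H_{omega+17}(16) = H_omega(16+17) = H_omega(33).
H_omega(m) = H_m(m) = m + m = 2m.
Result = 2 * 33 = 66

66


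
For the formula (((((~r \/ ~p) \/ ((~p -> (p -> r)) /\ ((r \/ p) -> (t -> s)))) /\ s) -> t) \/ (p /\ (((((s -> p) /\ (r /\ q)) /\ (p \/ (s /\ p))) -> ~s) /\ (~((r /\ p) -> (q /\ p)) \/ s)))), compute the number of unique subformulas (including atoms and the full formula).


Formula: (((((~r \/ ~p) \/ ((~p -> (p -> r)) /\ ((r \/ p) -> (t -> s)))) /\ s) -> t) \/ (p /\ (((((s -> p) /\ (r /\ q)) /\ (p \/ (s /\ p))) -> ~s) /\ (~((r /\ p) -> (q /\ p)) \/ s))))
Subformulas found:
  1. r
  2. q
  3. s
  4. t
  5. p
  6. ~p
  7. ~r
  8. ~s
  9. (s /\ p)
  10. (q /\ p)
  11. (r /\ p)
  12. (t -> s)
  13. (r /\ q)
  14. (r \/ p)
  15. (s -> p)
  16. (p -> r)
  17. (~r \/ ~p)
  18. (p \/ (s /\ p))
  19. (~p -> (p -> r))
  20. ((r /\ p) -> (q /\ p))
  21. ((s -> p) /\ (r /\ q))
  22. ((r \/ p) -> (t -> s))
  23. ~((r /\ p) -> (q /\ p))
  24. (~((r /\ p) -> (q /\ p)) \/ s)
  25. (((s -> p) /\ (r /\ q)) /\ (p \/ (s /\ p)))
  26. ((~p -> (p -> r)) /\ ((r \/ p) -> (t -> s)))
  27. ((((s -> p) /\ (r /\ q)) /\ (p \/ (s /\ p))) -> ~s)
  28. ((~r \/ ~p) \/ ((~p -> (p -> r)) /\ ((r \/ p) -> (t -> s))))
  29. (((~r \/ ~p) \/ ((~p -> (p -> r)) /\ ((r \/ p) -> (t -> s)))) /\ s)
  30. ((((~r \/ ~p) \/ ((~p -> (p -> r)) /\ ((r \/ p) -> (t -> s)))) /\ s) -> t)
  31. (((((s -> p) /\ (r /\ q)) /\ (p \/ (s /\ p))) -> ~s) /\ (~((r /\ p) -> (q /\ p)) \/ s))
  32. (p /\ (((((s -> p) /\ (r /\ q)) /\ (p \/ (s /\ p))) -> ~s) /\ (~((r /\ p) -> (q /\ p)) \/ s)))
  33. (((((~r \/ ~p) \/ ((~p -> (p -> r)) /\ ((r \/ p) -> (t -> s)))) /\ s) -> t) \/ (p /\ (((((s -> p) /\ (r /\ q)) /\ (p \/ (s /\ p))) -> ~s) /\ (~((r /\ p) -> (q /\ p)) \/ s))))
Total distinct subformulas = 33

33


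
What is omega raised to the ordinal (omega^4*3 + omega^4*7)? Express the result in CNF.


omega^(omega^4*3 + omega^4*7):
Both terms of the exponent have the same exponent 4, so they merge: omega^4*3 + omega^4*7 = omega^4*(3+7) = omega^4*10.
omega raised to a CNF ordinal is a single CNF term: Result = omega^(omega^4*10)

omega^(omega^4*10)


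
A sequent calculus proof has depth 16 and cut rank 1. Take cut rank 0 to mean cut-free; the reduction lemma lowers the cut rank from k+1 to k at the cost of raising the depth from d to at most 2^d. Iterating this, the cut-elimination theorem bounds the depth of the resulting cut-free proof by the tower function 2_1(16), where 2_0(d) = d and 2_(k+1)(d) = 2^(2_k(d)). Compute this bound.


Each rank reduction sends depth d to at most 2^d; cut rank r needs r reductions.
2_0(16) = 16
2_1(16) = 2^16 = 65536
Cut-free depth bound = 65536

65536


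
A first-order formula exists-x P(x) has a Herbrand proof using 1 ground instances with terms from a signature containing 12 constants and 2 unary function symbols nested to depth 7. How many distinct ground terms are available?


Herbrand terms by depth:
Depth 0: 12 constants
Depth 1: 24 new terms (running total: 36)
Depth 2: 48 new terms (running total: 84)
Depth 3: 96 new terms (running total: 180)
Depth 4: 192 new terms (running total: 372)
Depth 5: 384 new terms (running total: 756)
Depth 6: 768 new terms (running total: 1524)
Depth 7: 1536 new terms (running total: 3060)
Total distinct ground terms = 3060

3060


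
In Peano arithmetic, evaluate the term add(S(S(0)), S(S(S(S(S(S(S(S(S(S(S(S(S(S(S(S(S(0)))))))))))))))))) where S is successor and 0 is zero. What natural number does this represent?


add(S^2(0), S^17(0)):
S^2(0) = 2
S^17(0) = 17
2 + 17 = 19

19


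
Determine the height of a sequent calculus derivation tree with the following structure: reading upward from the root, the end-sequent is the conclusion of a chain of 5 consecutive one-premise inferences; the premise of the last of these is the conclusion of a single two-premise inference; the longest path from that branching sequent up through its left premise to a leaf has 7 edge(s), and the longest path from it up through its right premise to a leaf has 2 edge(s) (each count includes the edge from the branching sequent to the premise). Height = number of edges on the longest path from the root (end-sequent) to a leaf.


Longest path through the left premise: 7 edges (measured from the branching sequent)
Longest path through the right premise: 2 edges
Height of the subtree rooted at the branching sequent: max(7, 2) = 7
The branching sequent sits 5 edges above the root (the chain of one-premise inferences), so height = 7 + 5 = 12

12


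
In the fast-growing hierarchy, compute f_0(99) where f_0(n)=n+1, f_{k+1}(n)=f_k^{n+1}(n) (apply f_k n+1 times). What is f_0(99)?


f_0(99) = 99 + 1 = 100

100


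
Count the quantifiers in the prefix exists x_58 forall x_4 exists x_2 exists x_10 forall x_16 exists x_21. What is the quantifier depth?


Quantifier prefix has 6 quantifier symbols.
Quantifier depth = 6

6


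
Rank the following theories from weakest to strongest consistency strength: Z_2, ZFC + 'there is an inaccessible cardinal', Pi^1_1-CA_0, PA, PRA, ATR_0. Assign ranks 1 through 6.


Ordering by consistency strength:
1. PRA
2. PA
3. ATR_0
4. Pi^1_1-CA_0
5. Z_2
6. ZFC + 'there is an inaccessible cardinal'


Z_2=5, ZFC + 'there is an inaccessible cardinal'=6, Pi^1_1-CA_0=4, PA=2, PRA=1, ATR_0=3


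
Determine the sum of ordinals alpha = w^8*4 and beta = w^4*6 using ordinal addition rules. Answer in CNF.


Ordinal addition w^8*4 + w^4*6:
Leading exponent of alpha (8) > leading exponent of beta (4).
Since alpha's term has higher exponent than beta's leading term,
the sum is simply alpha followed by beta.
Result = w^8*4 + w^4*6

w^8*4 + w^4*6


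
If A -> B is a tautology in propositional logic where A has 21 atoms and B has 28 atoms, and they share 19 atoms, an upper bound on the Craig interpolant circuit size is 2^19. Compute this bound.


Shared atoms = 19
Craig interpolant size bound = 2^19
= 524288

524288


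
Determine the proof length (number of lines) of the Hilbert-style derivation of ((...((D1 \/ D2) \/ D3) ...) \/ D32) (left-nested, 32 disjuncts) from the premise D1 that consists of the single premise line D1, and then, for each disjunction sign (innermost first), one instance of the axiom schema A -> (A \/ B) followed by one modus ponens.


Building the left-nested 32-ary disjunction from D1:
- 1 premise line (D1)
- 32 disjuncts means 31 disjunction signs; each needs 1 axiom instance + 1 MP = 2 lines: 2 * 31 = 62
Total = 1 + 62 = 63 lines.

63


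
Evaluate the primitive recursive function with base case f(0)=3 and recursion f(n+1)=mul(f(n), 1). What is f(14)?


f(0) = 3
f(1) = mul(f(0), 1) = mul(3, 1) = 3
f(2) = mul(f(1), 1) = mul(3, 1) = 3
f(3) = mul(f(2), 1) = mul(3, 1) = 3
f(4) = mul(f(3), 1) = mul(3, 1) = 3
f(5) = mul(f(4), 1) = mul(3, 1) = 3
f(6) = mul(f(5), 1) = mul(3, 1) = 3
f(7) = mul(f(6), 1) = mul(3, 1) = 3
f(8) = mul(f(7), 1) = mul(3, 1) = 3
f(9) = mul(f(8), 1) = mul(3, 1) = 3
f(10) = mul(f(9), 1) = mul(3, 1) = 3
f(11) = mul(f(10), 1) = mul(3, 1) = 3
f(12) = mul(f(11), 1) = mul(3, 1) = 3
f(13) = mul(f(12), 1) = mul(3, 1) = 3
f(14) = mul(f(13), 1) = mul(3, 1) = 3


3


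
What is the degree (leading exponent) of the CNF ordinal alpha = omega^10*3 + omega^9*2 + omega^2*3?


CNF: omega^10*3 + omega^9*2 + omega^2*3
The leading term is omega^10*3, which has exponent 10.

10


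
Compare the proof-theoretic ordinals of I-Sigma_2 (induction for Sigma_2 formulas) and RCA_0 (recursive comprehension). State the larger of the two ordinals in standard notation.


Proof-theoretic ordinal of I-Sigma_2 (induction for Sigma_2 formulas): omega^(omega^omega)
Proof-theoretic ordinal of RCA_0 (recursive comprehension): omega^omega
Comparing: omega^omega < omega^(omega^omega).
The larger ordinal is omega^(omega^omega) (from I-Sigma_2 (induction for Sigma_2 formulas)).

omega^(omega^omega)


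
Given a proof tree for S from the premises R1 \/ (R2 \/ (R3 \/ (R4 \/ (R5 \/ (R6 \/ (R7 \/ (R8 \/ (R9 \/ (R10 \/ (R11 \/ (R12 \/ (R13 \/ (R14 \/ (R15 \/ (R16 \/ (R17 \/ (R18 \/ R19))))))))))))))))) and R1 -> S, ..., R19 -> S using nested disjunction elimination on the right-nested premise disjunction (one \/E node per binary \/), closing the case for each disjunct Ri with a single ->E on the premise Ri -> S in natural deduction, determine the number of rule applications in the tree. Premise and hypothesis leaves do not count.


The premise R1 \/ (R2 \/ (R3 \/ (R4 \/ (R5 \/ (R6 \/ (R7 \/ (R8 \/ (R9 \/ (R10 \/ (R11 \/ (R12 \/ (R13 \/ (R14 \/ (R15 \/ (R16 \/ (R17 \/ (R18 \/ R19))))))))))))))))) contains 19 disjuncts, hence 18 binary \/ connectives.
- Each binary \/ is eliminated once: 18 \/E nodes.
- Each of the 19 cases Ri derives S by one ->E with Ri -> S: 19 ->E nodes.
Total = 18 + 19 = 37

37


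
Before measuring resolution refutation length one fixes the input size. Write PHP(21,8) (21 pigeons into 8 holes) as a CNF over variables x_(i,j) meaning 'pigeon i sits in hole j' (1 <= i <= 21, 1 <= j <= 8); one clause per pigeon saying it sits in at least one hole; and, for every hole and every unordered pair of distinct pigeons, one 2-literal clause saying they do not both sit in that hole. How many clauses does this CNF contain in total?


PHP(21,8): 21 pigeons, 8 holes, 21*8 = 168 variables.
- pigeon clauses: one per pigeon -> 21 clauses
- hole clauses: 8 holes * C(21,2) = 8 * 210 -> 1680 clauses
Total clauses = 21 + 1680 = 1701

1701


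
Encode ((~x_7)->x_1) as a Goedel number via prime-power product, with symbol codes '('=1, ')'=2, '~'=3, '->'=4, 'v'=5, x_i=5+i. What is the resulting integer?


Formula: ((~x_7)->x_1)
Symbol codes: [1, 1, 3, 12, 2, 4, 6, 2]
Primes: [2, 3, 5, 7, 11, 13, 17, 19]
p_1^1 = 2^1 = 2
p_2^1 = 3^1 = 3
p_3^3 = 5^3 = 125
p_4^12 = 7^12 = 13841287201
p_5^2 = 11^2 = 121
p_6^4 = 13^4 = 28561
p_7^6 = 17^6 = 24137569
p_8^2 = 19^2 = 361
Product = 312605959613434942783174596750

312605959613434942783174596750


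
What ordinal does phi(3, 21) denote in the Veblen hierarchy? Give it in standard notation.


phi(3, 21):
phi(3, beta) = eta_beta (the beta-th eta number, fixed point of zeta).
phi(3, 21) = eta_21

eta_21


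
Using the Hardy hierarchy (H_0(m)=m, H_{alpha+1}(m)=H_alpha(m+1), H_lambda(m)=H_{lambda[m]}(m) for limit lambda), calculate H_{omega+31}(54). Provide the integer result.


H_{omega+31}(54):
Unwind the 31 successor steps: H_{omega+31}(54) = H_omega(54+31) = H_omega(85).
H_omega(m) = H_m(m) = m + m = 2m.
Result = 2 * 85 = 170

170


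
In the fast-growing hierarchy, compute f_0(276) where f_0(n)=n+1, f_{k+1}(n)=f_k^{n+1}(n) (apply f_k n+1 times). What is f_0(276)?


f_0(276) = 276 + 1 = 277

277


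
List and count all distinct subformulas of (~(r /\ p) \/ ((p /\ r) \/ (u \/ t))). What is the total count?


Formula: (~(r /\ p) \/ ((p /\ r) \/ (u \/ t)))
Subformulas found:
  1. u
  2. r
  3. t
  4. p
  5. (u \/ t)
  6. (p /\ r)
  7. (r /\ p)
  8. ~(r /\ p)
  9. ((p /\ r) \/ (u \/ t))
  10. (~(r /\ p) \/ ((p /\ r) \/ (u \/ t)))
Total distinct subformulas = 10

10


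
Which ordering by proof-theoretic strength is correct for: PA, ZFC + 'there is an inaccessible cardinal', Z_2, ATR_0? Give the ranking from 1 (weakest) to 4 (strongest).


Ordering by consistency strength:
1. PA
2. ATR_0
3. Z_2
4. ZFC + 'there is an inaccessible cardinal'


PA=1, ZFC + 'there is an inaccessible cardinal'=4, Z_2=3, ATR_0=2


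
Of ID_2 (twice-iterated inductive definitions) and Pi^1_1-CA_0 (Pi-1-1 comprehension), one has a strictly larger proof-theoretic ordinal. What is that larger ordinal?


Proof-theoretic ordinal of ID_2 (twice-iterated inductive definitions): psi_0(epsilon_{Omega_2+1})
Proof-theoretic ordinal of Pi^1_1-CA_0 (Pi-1-1 comprehension): psi_0(Omega_omega)
Comparing: psi_0(epsilon_{Omega_2+1}) < psi_0(Omega_omega).
The larger ordinal is psi_0(Omega_omega) (from Pi^1_1-CA_0 (Pi-1-1 comprehension)).

psi_0(Omega_omega)


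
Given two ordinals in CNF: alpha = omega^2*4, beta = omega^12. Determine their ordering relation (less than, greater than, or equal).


Compare term by term from highest exponent:
alpha = omega^2*4
beta = omega^12
Term 1: alpha has omega^2*4, beta has omega^12*1
Result: alpha < beta

alpha < beta


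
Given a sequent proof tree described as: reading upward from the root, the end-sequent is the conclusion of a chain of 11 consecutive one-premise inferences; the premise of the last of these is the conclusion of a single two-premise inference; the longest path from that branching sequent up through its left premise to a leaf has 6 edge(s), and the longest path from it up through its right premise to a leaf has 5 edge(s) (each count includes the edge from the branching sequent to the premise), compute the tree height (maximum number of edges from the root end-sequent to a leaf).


Longest path through the left premise: 6 edges (measured from the branching sequent)
Longest path through the right premise: 5 edges
Height of the subtree rooted at the branching sequent: max(6, 5) = 6
The branching sequent sits 11 edges above the root (the chain of one-premise inferences), so height = 6 + 11 = 17

17


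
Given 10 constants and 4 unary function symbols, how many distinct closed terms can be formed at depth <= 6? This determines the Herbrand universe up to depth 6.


Herbrand terms by depth:
Depth 0: 10 constants
Depth 1: 40 new terms (running total: 50)
Depth 2: 160 new terms (running total: 210)
Depth 3: 640 new terms (running total: 850)
Depth 4: 2560 new terms (running total: 3410)
Depth 5: 10240 new terms (running total: 13650)
Depth 6: 40960 new terms (running total: 54610)
Total distinct ground terms = 54610

54610


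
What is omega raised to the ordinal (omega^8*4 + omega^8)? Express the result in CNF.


omega^(omega^8*4 + omega^8):
Both terms of the exponent have the same exponent 8, so they merge: omega^8*4 + omega^8 = omega^8*(4+1) = omega^8*5.
omega raised to a CNF ordinal is a single CNF term: Result = omega^(omega^8*5)

omega^(omega^8*5)


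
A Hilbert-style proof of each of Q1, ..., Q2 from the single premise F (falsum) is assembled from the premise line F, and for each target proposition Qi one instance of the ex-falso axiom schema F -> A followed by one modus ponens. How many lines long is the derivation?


Ex falso, line by line:
- 1 premise line (F)
- 2 targets, each needing 1 axiom instance (F -> Qi) + 1 MP = 2 lines: 2 * 2 = 4
Total = 1 + 4 = 5 lines.

5


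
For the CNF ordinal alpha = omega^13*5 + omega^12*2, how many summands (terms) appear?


CNF: omega^13*5 + omega^12*2
Count the summands separated by '+':
  term 1: omega^13*5
  term 2: omega^12*2
Total terms = 2

2


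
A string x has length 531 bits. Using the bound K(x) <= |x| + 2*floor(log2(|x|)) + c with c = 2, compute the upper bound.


floor(log2(531)) = 9
2 * 9 = 18
K(x) <= 531 + 18 + 2 = 551

551


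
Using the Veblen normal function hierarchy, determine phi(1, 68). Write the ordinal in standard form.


phi(1, 68):
phi(1, beta) = epsilon_beta (the beta-th epsilon number).
phi(1, 68) = epsilon_68

epsilon_68


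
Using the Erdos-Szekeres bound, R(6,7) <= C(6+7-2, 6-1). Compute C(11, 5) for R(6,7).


R(6,7) <= C(6+7-2, 6-1) = C(11, 5)
C(11, 5) = 11! / (5! * 6!)
= 462

462


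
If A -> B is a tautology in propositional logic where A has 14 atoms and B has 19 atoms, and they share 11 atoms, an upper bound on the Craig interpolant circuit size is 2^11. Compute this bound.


Shared atoms = 11
Craig interpolant size bound = 2^11
= 2048

2048


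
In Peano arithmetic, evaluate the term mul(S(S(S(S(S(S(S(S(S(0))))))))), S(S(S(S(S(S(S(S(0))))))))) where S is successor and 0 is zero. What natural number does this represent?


mul(S^9(0), S^8(0)):
S^9(0) = 9
S^8(0) = 8
9 * 8 = 72

72


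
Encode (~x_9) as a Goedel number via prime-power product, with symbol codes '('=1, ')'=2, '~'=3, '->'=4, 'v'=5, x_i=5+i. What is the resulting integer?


Formula: (~x_9)
Symbol codes: [1, 3, 14, 2]
Primes: [2, 3, 5, 7]
p_1^1 = 2^1 = 2
p_2^3 = 3^3 = 27
p_3^14 = 5^14 = 6103515625
p_4^2 = 7^2 = 49
Product = 16149902343750

16149902343750


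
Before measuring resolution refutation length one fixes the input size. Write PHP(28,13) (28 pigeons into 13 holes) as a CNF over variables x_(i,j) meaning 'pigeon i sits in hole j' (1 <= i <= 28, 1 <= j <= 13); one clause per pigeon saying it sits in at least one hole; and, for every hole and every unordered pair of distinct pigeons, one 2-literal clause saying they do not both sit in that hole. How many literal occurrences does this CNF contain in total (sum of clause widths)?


PHP(28,13): 28 pigeons, 13 holes, 28*13 = 364 variables.
- pigeon clauses: one per pigeon -> 28 clauses of width 13 -> 364 literals
- hole clauses: 13 holes * C(28,2) = 13 * 378 -> 4914 clauses of width 2 -> 9828 literals
Total literal occurrences = 364 + 9828 = 10192

10192


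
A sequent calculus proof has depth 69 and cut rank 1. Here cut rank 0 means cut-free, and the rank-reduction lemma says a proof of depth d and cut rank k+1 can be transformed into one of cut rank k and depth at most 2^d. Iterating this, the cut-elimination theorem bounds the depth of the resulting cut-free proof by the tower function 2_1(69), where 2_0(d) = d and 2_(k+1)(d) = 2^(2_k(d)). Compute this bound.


Each rank reduction sends depth d to at most 2^d; cut rank r needs r reductions.
2_0(69) = 69
2_1(69) = 2^69 = 590295810358705651712
Cut-free depth bound = 590295810358705651712

590295810358705651712


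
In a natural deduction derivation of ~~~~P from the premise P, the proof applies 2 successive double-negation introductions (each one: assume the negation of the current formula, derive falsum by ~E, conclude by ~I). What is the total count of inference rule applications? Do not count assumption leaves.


Each double-negation introduction (from C infer ~~C) uses 2 inference nodes: one ~E (C and ~C give falsum) and one ~I (discharge ~C).
2 double negations = 2 * 2 = 4 inference nodes.

4


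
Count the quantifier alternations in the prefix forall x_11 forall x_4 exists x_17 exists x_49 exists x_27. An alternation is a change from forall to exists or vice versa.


Walk the prefix and count type changes:
  position 1: forall -> forall
  position 2: forall -> exists <-- alternation
  position 3: exists -> exists
  position 4: exists -> exists
Total alternations = 1

1


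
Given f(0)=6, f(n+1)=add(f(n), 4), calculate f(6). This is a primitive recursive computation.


f(0) = 6
f(1) = add(f(0), 4) = add(6, 4) = 10
f(2) = add(f(1), 4) = add(10, 4) = 14
f(3) = add(f(2), 4) = add(14, 4) = 18
f(4) = add(f(3), 4) = add(18, 4) = 22
f(5) = add(f(4), 4) = add(22, 4) = 26
f(6) = add(f(5), 4) = add(26, 4) = 30


30


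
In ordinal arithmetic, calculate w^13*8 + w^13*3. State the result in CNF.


Ordinal addition w^13*8 + w^13*3:
Both terms have the same exponent 13.
w^e*c + w^e*d = w^e*(c+d).
Result = w^13*(8+3) = w^13*11

w^13*11


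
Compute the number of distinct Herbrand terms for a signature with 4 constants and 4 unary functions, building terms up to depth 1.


Herbrand terms by depth:
Depth 0: 4 constants
Depth 1: 16 new terms (running total: 20)
Total distinct ground terms = 20

20


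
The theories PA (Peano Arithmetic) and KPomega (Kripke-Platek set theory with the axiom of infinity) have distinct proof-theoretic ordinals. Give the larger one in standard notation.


Proof-theoretic ordinal of PA (Peano Arithmetic): epsilon_0
Proof-theoretic ordinal of KPomega (Kripke-Platek set theory with the axiom of infinity): psi_0(epsilon_{Omega+1})
Comparing: epsilon_0 < psi_0(epsilon_{Omega+1}).
The larger ordinal is psi_0(epsilon_{Omega+1}) (from KPomega (Kripke-Platek set theory with the axiom of infinity)).

psi_0(epsilon_{Omega+1})


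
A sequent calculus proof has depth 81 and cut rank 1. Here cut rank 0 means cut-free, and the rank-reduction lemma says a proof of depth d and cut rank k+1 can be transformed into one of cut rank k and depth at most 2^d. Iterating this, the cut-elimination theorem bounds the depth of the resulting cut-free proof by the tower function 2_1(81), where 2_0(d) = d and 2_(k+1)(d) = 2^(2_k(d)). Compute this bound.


Each rank reduction sends depth d to at most 2^d; cut rank r needs r reductions.
2_0(81) = 81
2_1(81) = 2^81 = 2417851639229258349412352
Cut-free depth bound = 2417851639229258349412352

2417851639229258349412352


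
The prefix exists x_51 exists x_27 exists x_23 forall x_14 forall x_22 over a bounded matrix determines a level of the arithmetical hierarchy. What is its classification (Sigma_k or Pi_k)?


Leading quantifier is exists, so the class is Sigma.
Number of quantifier blocks = alternations + 1 = 1 + 1 = 2.
Classification: Sigma_2

Sigma_2


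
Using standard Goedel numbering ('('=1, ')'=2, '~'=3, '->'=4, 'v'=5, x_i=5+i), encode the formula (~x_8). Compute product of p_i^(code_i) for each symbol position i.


Formula: (~x_8)
Symbol codes: [1, 3, 13, 2]
Primes: [2, 3, 5, 7]
p_1^1 = 2^1 = 2
p_2^3 = 3^3 = 27
p_3^13 = 5^13 = 1220703125
p_4^2 = 7^2 = 49
Product = 3229980468750

3229980468750


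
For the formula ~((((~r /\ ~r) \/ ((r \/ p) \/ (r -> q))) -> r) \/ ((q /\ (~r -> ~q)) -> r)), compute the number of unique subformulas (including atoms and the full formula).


Formula: ~((((~r /\ ~r) \/ ((r \/ p) \/ (r -> q))) -> r) \/ ((q /\ (~r -> ~q)) -> r))
Subformulas found:
  1. r
  2. q
  3. p
  4. ~r
  5. ~q
  6. (r -> q)
  7. (r \/ p)
  8. (~r -> ~q)
  9. (~r /\ ~r)
  10. (q /\ (~r -> ~q))
  11. ((r \/ p) \/ (r -> q))
  12. ((q /\ (~r -> ~q)) -> r)
  13. ((~r /\ ~r) \/ ((r \/ p) \/ (r -> q)))
  14. (((~r /\ ~r) \/ ((r \/ p) \/ (r -> q))) -> r)
  15. ((((~r /\ ~r) \/ ((r \/ p) \/ (r -> q))) -> r) \/ ((q /\ (~r -> ~q)) -> r))
  16. ~((((~r /\ ~r) \/ ((r \/ p) \/ (r -> q))) -> r) \/ ((q /\ (~r -> ~q)) -> r))
Total distinct subformulas = 16

16


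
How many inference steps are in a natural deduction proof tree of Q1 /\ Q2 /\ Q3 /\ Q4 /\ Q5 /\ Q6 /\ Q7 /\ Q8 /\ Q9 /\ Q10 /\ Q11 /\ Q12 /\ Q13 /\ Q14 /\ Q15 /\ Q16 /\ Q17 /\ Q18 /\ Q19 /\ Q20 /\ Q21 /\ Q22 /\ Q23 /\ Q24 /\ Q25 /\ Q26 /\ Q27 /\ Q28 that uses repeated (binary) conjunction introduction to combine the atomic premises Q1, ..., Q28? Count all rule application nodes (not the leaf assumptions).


The target conjunction has 28 conjuncts, i.e. 27 binary /\ connectives.
Each conjunction-intro joins two pieces, so 28 atoms require 28-1 = 27 applications.
Total inference nodes = 27

27
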